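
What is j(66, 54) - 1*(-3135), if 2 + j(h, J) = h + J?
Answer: 3253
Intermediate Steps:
j(h, J) = -2 + J + h (j(h, J) = -2 + (h + J) = -2 + (J + h) = -2 + J + h)
j(66, 54) - 1*(-3135) = (-2 + 54 + 66) - 1*(-3135) = 118 + 3135 = 3253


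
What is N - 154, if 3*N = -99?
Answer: -187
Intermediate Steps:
N = -33 (N = (⅓)*(-99) = -33)
N - 154 = -33 - 154 = -187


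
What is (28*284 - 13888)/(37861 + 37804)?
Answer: -5936/75665 ≈ -0.078451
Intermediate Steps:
(28*284 - 13888)/(37861 + 37804) = (7952 - 13888)/75665 = -5936*1/75665 = -5936/75665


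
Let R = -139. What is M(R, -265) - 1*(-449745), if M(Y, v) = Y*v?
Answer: 486580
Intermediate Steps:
M(R, -265) - 1*(-449745) = -139*(-265) - 1*(-449745) = 36835 + 449745 = 486580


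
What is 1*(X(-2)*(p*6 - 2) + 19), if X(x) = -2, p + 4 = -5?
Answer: 131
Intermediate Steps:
p = -9 (p = -4 - 5 = -9)
1*(X(-2)*(p*6 - 2) + 19) = 1*(-2*(-9*6 - 2) + 19) = 1*(-2*(-54 - 2) + 19) = 1*(-2*(-56) + 19) = 1*(112 + 19) = 1*131 = 131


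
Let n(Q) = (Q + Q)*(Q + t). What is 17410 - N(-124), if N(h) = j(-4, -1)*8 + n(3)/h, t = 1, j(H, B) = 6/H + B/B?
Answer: 539840/31 ≈ 17414.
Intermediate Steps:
j(H, B) = 1 + 6/H (j(H, B) = 6/H + 1 = 1 + 6/H)
n(Q) = 2*Q*(1 + Q) (n(Q) = (Q + Q)*(Q + 1) = (2*Q)*(1 + Q) = 2*Q*(1 + Q))
N(h) = -4 + 24/h (N(h) = ((6 - 4)/(-4))*8 + (2*3*(1 + 3))/h = -1/4*2*8 + (2*3*4)/h = -1/2*8 + 24/h = -4 + 24/h)
17410 - N(-124) = 17410 - (-4 + 24/(-124)) = 17410 - (-4 + 24*(-1/124)) = 17410 - (-4 - 6/31) = 17410 - 1*(-130/31) = 17410 + 130/31 = 539840/31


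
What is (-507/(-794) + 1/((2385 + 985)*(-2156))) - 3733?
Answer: -10765962446097/2884490840 ≈ -3732.4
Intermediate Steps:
(-507/(-794) + 1/((2385 + 985)*(-2156))) - 3733 = (-507*(-1/794) - 1/2156/3370) - 3733 = (507/794 + (1/3370)*(-1/2156)) - 3733 = (507/794 - 1/7265720) - 3733 = 1841859623/2884490840 - 3733 = -10765962446097/2884490840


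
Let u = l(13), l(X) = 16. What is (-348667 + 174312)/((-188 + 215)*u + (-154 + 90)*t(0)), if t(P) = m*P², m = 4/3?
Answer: -174355/432 ≈ -403.60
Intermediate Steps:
u = 16
m = 4/3 (m = 4*(⅓) = 4/3 ≈ 1.3333)
t(P) = 4*P²/3
(-348667 + 174312)/((-188 + 215)*u + (-154 + 90)*t(0)) = (-348667 + 174312)/((-188 + 215)*16 + (-154 + 90)*((4/3)*0²)) = -174355/(27*16 - 256*0/3) = -174355/(432 - 64*0) = -174355/(432 + 0) = -174355/432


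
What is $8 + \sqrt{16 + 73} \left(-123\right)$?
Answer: $8 - 123 \sqrt{89} \approx -1152.4$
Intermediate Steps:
$8 + \sqrt{16 + 73} \left(-123\right) = 8 + \sqrt{89} \left(-123\right) = 8 - 123 \sqrt{89}$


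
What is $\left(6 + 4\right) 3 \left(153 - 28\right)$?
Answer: $3750$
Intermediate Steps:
$\left(6 + 4\right) 3 \left(153 - 28\right) = 10 \cdot 3 \cdot 125 = 30 \cdot 125 = 3750$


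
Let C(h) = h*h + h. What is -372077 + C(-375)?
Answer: -231827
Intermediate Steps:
C(h) = h + h² (C(h) = h² + h = h + h²)
-372077 + C(-375) = -372077 - 375*(1 - 375) = -372077 - 375*(-374) = -372077 + 140250 = -231827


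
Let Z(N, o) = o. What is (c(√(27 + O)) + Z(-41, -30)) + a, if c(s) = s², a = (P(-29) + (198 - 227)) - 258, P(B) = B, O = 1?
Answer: -318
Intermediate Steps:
a = -316 (a = (-29 + (198 - 227)) - 258 = (-29 - 29) - 258 = -58 - 258 = -316)
(c(√(27 + O)) + Z(-41, -30)) + a = ((√(27 + 1))² - 30) - 316 = ((√28)² - 30) - 316 = ((2*√7)² - 30) - 316 = (28 - 30) - 316 = -2 - 316 = -318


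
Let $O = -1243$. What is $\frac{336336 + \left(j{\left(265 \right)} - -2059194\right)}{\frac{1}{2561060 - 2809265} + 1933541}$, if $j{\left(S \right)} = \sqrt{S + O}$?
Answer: $\frac{297291261825}{239957271952} + \frac{248205 i \sqrt{978}}{479914543904} \approx 1.2389 + 1.6174 \cdot 10^{-5} i$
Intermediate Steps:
$j{\left(S \right)} = \sqrt{-1243 + S}$ ($j{\left(S \right)} = \sqrt{S - 1243} = \sqrt{-1243 + S}$)
$\frac{336336 + \left(j{\left(265 \right)} - -2059194\right)}{\frac{1}{2561060 - 2809265} + 1933541} = \frac{336336 + \left(\sqrt{-1243 + 265} - -2059194\right)}{\frac{1}{2561060 - 2809265} + 1933541} = \frac{336336 + \left(\sqrt{-978} + 2059194\right)}{\frac{1}{-248205} + 1933541} = \frac{336336 + \left(i \sqrt{978} + 2059194\right)}{- \frac{1}{248205} + 1933541} = \frac{336336 + \left(2059194 + i \sqrt{978}\right)}{\frac{479914543904}{248205}} = \left(2395530 + i \sqrt{978}\right) \frac{248205}{479914543904} = \frac{297291261825}{239957271952} + \frac{248205 i \sqrt{978}}{479914543904}$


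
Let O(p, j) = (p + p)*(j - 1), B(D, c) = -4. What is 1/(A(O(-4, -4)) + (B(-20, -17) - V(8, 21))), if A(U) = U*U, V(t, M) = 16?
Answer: 1/1580 ≈ 0.00063291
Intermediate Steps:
O(p, j) = 2*p*(-1 + j) (O(p, j) = (2*p)*(-1 + j) = 2*p*(-1 + j))
A(U) = U²
1/(A(O(-4, -4)) + (B(-20, -17) - V(8, 21))) = 1/((2*(-4)*(-1 - 4))² + (-4 - 1*16)) = 1/((2*(-4)*(-5))² + (-4 - 16)) = 1/(40² - 20) = 1/(1600 - 20) = 1/1580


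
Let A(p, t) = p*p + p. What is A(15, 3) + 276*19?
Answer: 5484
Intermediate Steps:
A(p, t) = p + p² (A(p, t) = p² + p = p + p²)
A(15, 3) + 276*19 = 15*(1 + 15) + 276*19 = 15*16 + 5244 = 240 + 5244 = 5484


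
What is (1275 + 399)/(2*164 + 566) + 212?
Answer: 31867/149 ≈ 213.87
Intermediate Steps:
(1275 + 399)/(2*164 + 566) + 212 = 1674/(328 + 566) + 212 = 1674/894 + 212 = 1674*(1/894) + 212 = 279/149 + 212 = 31867/149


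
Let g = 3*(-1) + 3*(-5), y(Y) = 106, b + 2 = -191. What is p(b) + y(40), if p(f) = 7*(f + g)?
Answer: -1371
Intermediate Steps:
b = -193 (b = -2 - 191 = -193)
g = -18 (g = -3 - 15 = -18)
p(f) = -126 + 7*f (p(f) = 7*(f - 18) = 7*(-18 + f) = -126 + 7*f)
p(b) + y(40) = (-126 + 7*(-193)) + 106 = (-126 - 1351) + 106 = -1477 + 106 = -1371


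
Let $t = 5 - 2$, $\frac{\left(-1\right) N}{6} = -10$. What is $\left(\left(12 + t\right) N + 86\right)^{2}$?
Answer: $972196$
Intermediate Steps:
$N = 60$ ($N = \left(-6\right) \left(-10\right) = 60$)
$t = 3$
$\left(\left(12 + t\right) N + 86\right)^{2} = \left(\left(12 + 3\right) 60 + 86\right)^{2} = \left(15 \cdot 60 + 86\right)^{2} = \left(900 + 86\right)^{2} = 986^{2} = 972196$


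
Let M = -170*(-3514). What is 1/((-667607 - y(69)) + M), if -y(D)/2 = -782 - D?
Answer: -1/71929 ≈ -1.3903e-5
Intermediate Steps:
y(D) = 1564 + 2*D (y(D) = -2*(-782 - D) = 1564 + 2*D)
M = 597380
1/((-667607 - y(69)) + M) = 1/((-667607 - (1564 + 2*69)) + 597380) = 1/((-667607 - (1564 + 138)) + 597380) = 1/((-667607 - 1*1702) + 597380) = 1/((-667607 - 1702) + 597380) = 1/(-669309 + 597380) = 1/(-71929) = -1/71929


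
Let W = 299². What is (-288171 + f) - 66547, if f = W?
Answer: -265317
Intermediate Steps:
W = 89401
f = 89401
(-288171 + f) - 66547 = (-288171 + 89401) - 66547 = -198770 - 66547 = -265317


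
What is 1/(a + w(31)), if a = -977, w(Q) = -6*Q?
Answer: -1/1163 ≈ -0.00085985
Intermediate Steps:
1/(a + w(31)) = 1/(-977 - 6*31) = 1/(-977 - 186) = 1/(-1163) = -1/1163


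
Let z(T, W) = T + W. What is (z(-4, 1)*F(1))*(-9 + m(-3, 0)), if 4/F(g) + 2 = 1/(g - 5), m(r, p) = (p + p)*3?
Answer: -48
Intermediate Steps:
m(r, p) = 6*p (m(r, p) = (2*p)*3 = 6*p)
F(g) = 4/(-2 + 1/(-5 + g)) (F(g) = 4/(-2 + 1/(g - 5)) = 4/(-2 + 1/(-5 + g)))
(z(-4, 1)*F(1))*(-9 + m(-3, 0)) = ((-4 + 1)*(4*(5 - 1*1)/(-11 + 2*1)))*(-9 + 6*0) = (-12*(5 - 1)/(-11 + 2))*(-9 + 0) = -12*4/(-9)*(-9) = -12*(-1)*4/9*(-9) = -3*(-16/9)*(-9) = (16/3)*(-9) = -48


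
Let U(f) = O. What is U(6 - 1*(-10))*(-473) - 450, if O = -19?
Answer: 8537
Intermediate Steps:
U(f) = -19
U(6 - 1*(-10))*(-473) - 450 = -19*(-473) - 450 = 8987 - 450 = 8537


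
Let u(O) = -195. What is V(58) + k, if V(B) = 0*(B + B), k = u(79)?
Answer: -195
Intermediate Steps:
k = -195
V(B) = 0 (V(B) = 0*(2*B) = 0)
V(58) + k = 0 - 195 = -195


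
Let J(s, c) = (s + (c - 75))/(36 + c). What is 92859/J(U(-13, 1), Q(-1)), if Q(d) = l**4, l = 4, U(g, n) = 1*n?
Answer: 1042878/7 ≈ 1.4898e+5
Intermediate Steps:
U(g, n) = n
Q(d) = 256 (Q(d) = 4**4 = 256)
J(s, c) = (-75 + c + s)/(36 + c) (J(s, c) = (s + (-75 + c))/(36 + c) = (-75 + c + s)/(36 + c))
92859/J(U(-13, 1), Q(-1)) = 92859/(((-75 + 256 + 1)/(36 + 256))) = 92859/((182/292)) = 92859/(((1/292)*182)) = 92859/(91/146) = 92859*(146/91) = 1042878/7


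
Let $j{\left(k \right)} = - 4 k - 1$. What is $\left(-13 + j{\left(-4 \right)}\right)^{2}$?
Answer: $4$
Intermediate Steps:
$j{\left(k \right)} = -1 - 4 k$
$\left(-13 + j{\left(-4 \right)}\right)^{2} = \left(-13 - -15\right)^{2} = \left(-13 + \left(-1 + 16\right)\right)^{2} = \left(-13 + 15\right)^{2} = 2^{2} = 4$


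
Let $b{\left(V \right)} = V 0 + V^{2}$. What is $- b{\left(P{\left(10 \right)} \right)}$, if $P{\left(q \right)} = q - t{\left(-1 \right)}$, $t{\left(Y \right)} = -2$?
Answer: $-144$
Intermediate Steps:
$P{\left(q \right)} = 2 + q$ ($P{\left(q \right)} = q - -2 = q + 2 = 2 + q$)
$b{\left(V \right)} = V^{2}$ ($b{\left(V \right)} = 0 + V^{2} = V^{2}$)
$- b{\left(P{\left(10 \right)} \right)} = - \left(2 + 10\right)^{2} = - 12^{2} = \left(-1\right) 144 = -144$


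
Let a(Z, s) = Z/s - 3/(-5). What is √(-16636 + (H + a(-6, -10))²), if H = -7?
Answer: I*√415059/5 ≈ 128.85*I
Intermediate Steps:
a(Z, s) = ⅗ + Z/s (a(Z, s) = Z/s - 3*(-⅕) = Z/s + ⅗ = ⅗ + Z/s)
√(-16636 + (H + a(-6, -10))²) = √(-16636 + (-7 + (⅗ - 6/(-10)))²) = √(-16636 + (-7 + (⅗ - 6*(-⅒)))²) = √(-16636 + (-7 + (⅗ + ⅗))²) = √(-16636 + (-7 + 6/5)²) = √(-16636 + (-29/5)²) = √(-16636 + 841/25) = √(-415059/25) = I*√415059/5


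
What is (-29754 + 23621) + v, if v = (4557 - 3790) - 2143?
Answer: -7509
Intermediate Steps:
v = -1376 (v = 767 - 2143 = -1376)
(-29754 + 23621) + v = (-29754 + 23621) - 1376 = -6133 - 1376 = -7509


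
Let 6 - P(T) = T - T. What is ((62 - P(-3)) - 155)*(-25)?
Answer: 2475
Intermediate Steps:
P(T) = 6 (P(T) = 6 - (T - T) = 6 - 1*0 = 6 + 0 = 6)
((62 - P(-3)) - 155)*(-25) = ((62 - 1*6) - 155)*(-25) = ((62 - 6) - 155)*(-25) = (56 - 155)*(-25) = -99*(-25) = 2475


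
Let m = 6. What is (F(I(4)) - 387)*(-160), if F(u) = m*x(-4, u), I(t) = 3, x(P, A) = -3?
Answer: 64800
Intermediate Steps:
F(u) = -18 (F(u) = 6*(-3) = -18)
(F(I(4)) - 387)*(-160) = (-18 - 387)*(-160) = -405*(-160) = 64800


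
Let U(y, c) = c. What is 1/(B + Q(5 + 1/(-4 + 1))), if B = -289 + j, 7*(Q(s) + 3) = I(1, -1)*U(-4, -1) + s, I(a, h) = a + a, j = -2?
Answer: -21/6166 ≈ -0.0034058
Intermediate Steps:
I(a, h) = 2*a
Q(s) = -23/7 + s/7 (Q(s) = -3 + ((2*1)*(-1) + s)/7 = -3 + (2*(-1) + s)/7 = -3 + (-2 + s)/7 = -3 + (-2/7 + s/7) = -23/7 + s/7)
B = -291 (B = -289 - 2 = -291)
1/(B + Q(5 + 1/(-4 + 1))) = 1/(-291 + (-23/7 + (5 + 1/(-4 + 1))/7)) = 1/(-291 + (-23/7 + (5 + 1/(-3))/7)) = 1/(-291 + (-23/7 + (5 - 1/3)/7)) = 1/(-291 + (-23/7 + (1/7)*(14/3))) = 1/(-291 + (-23/7 + 2/3)) = 1/(-291 - 55/21) = 1/(-6166/21) = -21/6166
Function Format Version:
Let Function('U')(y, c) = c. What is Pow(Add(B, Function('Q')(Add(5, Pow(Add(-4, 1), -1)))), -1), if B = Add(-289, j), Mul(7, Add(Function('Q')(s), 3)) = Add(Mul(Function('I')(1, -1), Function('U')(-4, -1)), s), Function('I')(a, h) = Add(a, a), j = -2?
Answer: Rational(-21, 6166) ≈ -0.0034058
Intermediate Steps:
Function('I')(a, h) = Mul(2, a)
Function('Q')(s) = Add(Rational(-23, 7), Mul(Rational(1, 7), s)) (Function('Q')(s) = Add(-3, Mul(Rational(1, 7), Add(Mul(Mul(2, 1), -1), s))) = Add(-3, Mul(Rational(1, 7), Add(Mul(2, -1), s))) = Add(-3, Mul(Rational(1, 7), Add(-2, s))) = Add(-3, Add(Rational(-2, 7), Mul(Rational(1, 7), s))) = Add(Rational(-23, 7), Mul(Rational(1, 7), s)))
B = -291 (B = Add(-289, -2) = -291)
Pow(Add(B, Function('Q')(Add(5, Pow(Add(-4, 1), -1)))), -1) = Pow(Add(-291, Add(Rational(-23, 7), Mul(Rational(1, 7), Add(5, Pow(Add(-4, 1), -1))))), -1) = Pow(Add(-291, Add(Rational(-23, 7), Mul(Rational(1, 7), Add(5, Pow(-3, -1))))), -1) = Pow(Add(-291, Add(Rational(-23, 7), Mul(Rational(1, 7), Add(5, Rational(-1, 3))))), -1) = Pow(Add(-291, Add(Rational(-23, 7), Mul(Rational(1, 7), Rational(14, 3)))), -1) = Pow(Add(-291, Add(Rational(-23, 7), Rational(2, 3))), -1) = Pow(Add(-291, Rational(-55, 21)), -1) = Pow(Rational(-6166, 21), -1) = Rational(-21, 6166)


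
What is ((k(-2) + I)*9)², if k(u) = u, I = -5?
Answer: 3969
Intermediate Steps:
((k(-2) + I)*9)² = ((-2 - 5)*9)² = (-7*9)² = (-63)² = 3969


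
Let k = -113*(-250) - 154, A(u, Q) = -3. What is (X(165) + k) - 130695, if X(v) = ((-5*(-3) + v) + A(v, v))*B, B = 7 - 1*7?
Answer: -102599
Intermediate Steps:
B = 0 (B = 7 - 7 = 0)
k = 28096 (k = 28250 - 154 = 28096)
X(v) = 0 (X(v) = ((-5*(-3) + v) - 3)*0 = ((15 + v) - 3)*0 = (12 + v)*0 = 0)
(X(165) + k) - 130695 = (0 + 28096) - 130695 = 28096 - 130695 = -102599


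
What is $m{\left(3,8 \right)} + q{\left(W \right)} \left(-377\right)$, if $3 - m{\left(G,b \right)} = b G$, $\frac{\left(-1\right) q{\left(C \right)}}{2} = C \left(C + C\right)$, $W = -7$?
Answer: $73871$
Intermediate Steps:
$q{\left(C \right)} = - 4 C^{2}$ ($q{\left(C \right)} = - 2 C \left(C + C\right) = - 2 C 2 C = - 2 \cdot 2 C^{2} = - 4 C^{2}$)
$m{\left(G,b \right)} = 3 - G b$ ($m{\left(G,b \right)} = 3 - b G = 3 - G b$)
$m{\left(3,8 \right)} + q{\left(W \right)} \left(-377\right) = \left(3 - 3 \cdot 8\right) + - 4 \left(-7\right)^{2} \left(-377\right) = \left(3 - 24\right) + \left(-4\right) 49 \left(-377\right) = -21 - -73892 = -21 + 73892 = 73871$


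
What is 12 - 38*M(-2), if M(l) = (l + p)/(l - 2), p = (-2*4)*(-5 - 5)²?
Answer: -7607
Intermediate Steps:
p = -800 (p = -8*(-10)² = -8*100 = -800)
M(l) = (-800 + l)/(-2 + l) (M(l) = (l - 800)/(l - 2) = (-800 + l)/(-2 + l))
12 - 38*M(-2) = 12 - 38*(-800 - 2)/(-2 - 2) = 12 - 38*(-802)/(-4) = 12 - (-19)*(-802)/2 = 12 - 38*401/2 = 12 - 7619 = -7607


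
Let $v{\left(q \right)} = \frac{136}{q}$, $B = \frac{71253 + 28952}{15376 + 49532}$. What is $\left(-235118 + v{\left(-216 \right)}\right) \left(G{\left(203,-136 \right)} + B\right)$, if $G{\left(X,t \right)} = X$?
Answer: $- \frac{84282101227387}{1752516} \approx -4.8092 \cdot 10^{7}$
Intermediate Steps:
$B = \frac{100205}{64908} \approx 1.5438$
$\left(-235118 + v{\left(-216 \right)}\right) \left(G{\left(203,-136 \right)} + B\right) = \left(-235118 + \frac{136}{-216}\right) \left(203 + \frac{100205}{64908}\right) = \left(-235118 + 136 \left(- \frac{1}{216}\right)\right) \frac{13276529}{64908} = \left(-235118 - \frac{17}{27}\right) \frac{13276529}{64908} = \left(- \frac{6348203}{27}\right) \frac{13276529}{64908} = - \frac{84282101227387}{1752516}$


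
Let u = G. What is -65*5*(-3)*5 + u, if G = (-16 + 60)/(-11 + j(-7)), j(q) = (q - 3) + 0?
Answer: 102331/21 ≈ 4872.9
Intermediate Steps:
j(q) = -3 + q (j(q) = (-3 + q) + 0 = -3 + q)
G = -44/21 (G = (-16 + 60)/(-11 + (-3 - 7)) = 44/(-11 - 10) = 44/(-21) = 44*(-1/21) = -44/21 ≈ -2.0952)
u = -44/21 ≈ -2.0952
-65*5*(-3)*5 + u = -65*5*(-3)*5 - 44/21 = -(-975)*5 - 44/21 = -65*(-75) - 44/21 = 4875 - 44/21 = 102331/21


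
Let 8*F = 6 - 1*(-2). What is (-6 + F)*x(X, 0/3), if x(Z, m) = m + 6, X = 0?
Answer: -30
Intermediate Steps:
x(Z, m) = 6 + m
F = 1 (F = (6 - 1*(-2))/8 = (6 + 2)/8 = (⅛)*8 = 1)
(-6 + F)*x(X, 0/3) = (-6 + 1)*(6 + 0/3) = -5*(6 + 0*(⅓)) = -5*(6 + 0) = -5*6 = -30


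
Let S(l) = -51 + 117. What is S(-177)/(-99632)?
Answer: -33/49816 ≈ -0.00066244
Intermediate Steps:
S(l) = 66
S(-177)/(-99632) = 66/(-99632) = 66*(-1/99632) = -33/49816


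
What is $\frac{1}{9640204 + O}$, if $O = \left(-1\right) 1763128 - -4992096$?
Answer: $\frac{1}{12869172} \approx 7.7705 \cdot 10^{-8}$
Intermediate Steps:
$O = 3228968$ ($O = -1763128 + 4992096 = 3228968$)
$\frac{1}{9640204 + O} = \frac{1}{9640204 + 3228968} = \frac{1}{12869172}$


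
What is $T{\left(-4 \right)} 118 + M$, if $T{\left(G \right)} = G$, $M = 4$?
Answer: $-468$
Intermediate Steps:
$T{\left(-4 \right)} 118 + M = \left(-4\right) 118 + 4 = -472 + 4 = -468$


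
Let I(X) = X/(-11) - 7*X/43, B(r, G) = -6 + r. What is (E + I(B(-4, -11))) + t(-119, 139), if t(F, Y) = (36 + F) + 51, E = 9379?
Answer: 4422331/473 ≈ 9349.5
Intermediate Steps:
I(X) = -120*X/473 (I(X) = X*(-1/11) - 7*X/43 = -X/11 - 7*X/43 = -120*X/473)
t(F, Y) = 87 + F
(E + I(B(-4, -11))) + t(-119, 139) = (9379 - 120*(-6 - 4)/473) + (87 - 119) = (9379 - 120/473*(-10)) - 32 = (9379 + 1200/473) - 32 = 4437467/473 - 32 = 4422331/473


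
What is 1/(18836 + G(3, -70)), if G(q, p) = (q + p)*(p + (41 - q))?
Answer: 1/20980 ≈ 4.7664e-5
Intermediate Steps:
G(q, p) = (p + q)*(41 + p - q)
1/(18836 + G(3, -70)) = 1/(18836 + ((-70)² - 1*3² + 41*(-70) + 41*3)) = 1/(18836 + (4900 - 1*9 - 2870 + 123)) = 1/(18836 + (4900 - 9 - 2870 + 123)) = 1/(18836 + 2144) = 1/20980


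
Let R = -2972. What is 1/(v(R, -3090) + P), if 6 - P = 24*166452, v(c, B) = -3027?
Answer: -1/3997869 ≈ -2.5013e-7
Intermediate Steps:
P = -3994842 (P = 6 - 24*166452 = 6 - 1*3994848 = 6 - 3994848 = -3994842)
1/(v(R, -3090) + P) = 1/(-3027 - 3994842) = 1/(-3997869) = -1/3997869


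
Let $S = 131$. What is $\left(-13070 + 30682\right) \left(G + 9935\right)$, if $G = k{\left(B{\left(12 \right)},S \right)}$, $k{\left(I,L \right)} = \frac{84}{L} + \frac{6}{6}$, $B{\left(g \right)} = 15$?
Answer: $\frac{22925540400}{131} \approx 1.75 \cdot 10^{8}$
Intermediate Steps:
$k{\left(I,L \right)} = 1 + \frac{84}{L}$ ($k{\left(I,L \right)} = \frac{84}{L} + 6 \cdot \frac{1}{6} = \frac{84}{L} + 1 = 1 + \frac{84}{L}$)
$G = \frac{215}{131}$ ($G = \frac{84 + 131}{131} = \frac{1}{131} \cdot 215 = \frac{215}{131} \approx 1.6412$)
$\left(-13070 + 30682\right) \left(G + 9935\right) = \left(-13070 + 30682\right) \left(\frac{215}{131} + 9935\right) = 17612 \cdot \frac{1301700}{131} = \frac{22925540400}{131}$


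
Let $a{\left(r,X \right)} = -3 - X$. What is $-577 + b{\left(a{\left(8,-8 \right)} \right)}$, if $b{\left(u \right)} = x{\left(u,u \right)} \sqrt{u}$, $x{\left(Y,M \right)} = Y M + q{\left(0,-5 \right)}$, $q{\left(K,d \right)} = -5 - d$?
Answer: $-577 + 25 \sqrt{5} \approx -521.1$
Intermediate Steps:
$x{\left(Y,M \right)} = M Y$ ($x{\left(Y,M \right)} = Y M - 0 = M Y + \left(-5 + 5\right) = M Y + 0 = M Y$)
$b{\left(u \right)} = u^{\frac{5}{2}}$ ($b{\left(u \right)} = u u \sqrt{u} = u^{2} \sqrt{u} = u^{\frac{5}{2}}$)
$-577 + b{\left(a{\left(8,-8 \right)} \right)} = -577 + \left(-3 - -8\right)^{\frac{5}{2}} = -577 + \left(-3 + 8\right)^{\frac{5}{2}} = -577 + 5^{\frac{5}{2}} = -577 + 25 \sqrt{5}$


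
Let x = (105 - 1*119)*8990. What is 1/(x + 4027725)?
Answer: 1/3901865 ≈ 2.5629e-7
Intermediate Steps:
x = -125860 (x = (105 - 119)*8990 = -14*8990 = -125860)
1/(x + 4027725) = 1/(-125860 + 4027725) = 1/3901865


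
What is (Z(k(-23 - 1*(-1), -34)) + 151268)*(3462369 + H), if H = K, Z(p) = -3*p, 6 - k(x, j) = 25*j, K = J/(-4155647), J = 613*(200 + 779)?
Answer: 2139552514570499200/4155647 ≈ 5.1485e+11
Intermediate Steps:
J = 600127 (J = 613*979 = 600127)
K = -600127/4155647 (K = 600127/(-4155647) = 600127*(-1/4155647) = -600127/4155647 ≈ -0.14441)
k(x, j) = 6 - 25*j
H = -600127/4155647 ≈ -0.14441
(Z(k(-23 - 1*(-1), -34)) + 151268)*(3462369 + H) = (-3*(6 - 25*(-34)) + 151268)*(3462369 - 600127/4155647) = (-3*(6 + 850) + 151268)*(14388382747616/4155647) = (-3*856 + 151268)*(14388382747616/4155647) = (-2568 + 151268)*(14388382747616/4155647) = 148700*(14388382747616/4155647) = 2139552514570499200/4155647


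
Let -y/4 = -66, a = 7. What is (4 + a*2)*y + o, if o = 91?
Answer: 4843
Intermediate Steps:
y = 264 (y = -4*(-66) = 264)
(4 + a*2)*y + o = (4 + 7*2)*264 + 91 = (4 + 14)*264 + 91 = 18*264 + 91 = 4752 + 91 = 4843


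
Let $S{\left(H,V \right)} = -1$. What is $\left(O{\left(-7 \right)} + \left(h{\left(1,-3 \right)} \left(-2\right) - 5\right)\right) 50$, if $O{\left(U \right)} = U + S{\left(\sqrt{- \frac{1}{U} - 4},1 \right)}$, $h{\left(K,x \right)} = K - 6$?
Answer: $-150$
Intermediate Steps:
$h{\left(K,x \right)} = -6 + K$ ($h{\left(K,x \right)} = K - 6 = -6 + K$)
$O{\left(U \right)} = -1 + U$ ($O{\left(U \right)} = U - 1 = -1 + U$)
$\left(O{\left(-7 \right)} + \left(h{\left(1,-3 \right)} \left(-2\right) - 5\right)\right) 50 = \left(\left(-1 - 7\right) - \left(5 - \left(-6 + 1\right) \left(-2\right)\right)\right) 50 = \left(-8 - -5\right) 50 = \left(-8 + \left(10 - 5\right)\right) 50 = \left(-8 + 5\right) 50 = \left(-3\right) 50 = -150$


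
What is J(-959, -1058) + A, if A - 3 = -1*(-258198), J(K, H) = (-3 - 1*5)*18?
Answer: 258057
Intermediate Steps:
J(K, H) = -144 (J(K, H) = (-3 - 5)*18 = -8*18 = -144)
A = 258201 (A = 3 - 1*(-258198) = 3 + 258198 = 258201)
J(-959, -1058) + A = -144 + 258201 = 258057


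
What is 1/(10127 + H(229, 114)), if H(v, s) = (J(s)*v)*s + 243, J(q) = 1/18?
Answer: 3/35461 ≈ 8.4600e-5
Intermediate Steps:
J(q) = 1/18
H(v, s) = 243 + s*v/18 (H(v, s) = (v/18)*s + 243 = s*v/18 + 243 = 243 + s*v/18)
1/(10127 + H(229, 114)) = 1/(10127 + (243 + (1/18)*114*229)) = 1/(10127 + (243 + 4351/3)) = 1/(10127 + 5080/3) = 1/(35461/3) = 3/35461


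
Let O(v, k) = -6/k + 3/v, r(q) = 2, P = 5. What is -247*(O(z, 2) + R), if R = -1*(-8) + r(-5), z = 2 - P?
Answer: -1482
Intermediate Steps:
z = -3 (z = 2 - 1*5 = 2 - 5 = -3)
R = 10 (R = -1*(-8) + 2 = 8 + 2 = 10)
-247*(O(z, 2) + R) = -247*((-6/2 + 3/(-3)) + 10) = -247*((-6*1/2 + 3*(-1/3)) + 10) = -247*((-3 - 1) + 10) = -247*(-4 + 10) = -247*6 = -1482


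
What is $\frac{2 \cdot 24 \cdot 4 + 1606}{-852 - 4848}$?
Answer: $- \frac{899}{2850} \approx -0.31544$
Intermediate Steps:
$\frac{2 \cdot 24 \cdot 4 + 1606}{-852 - 4848} = \frac{2 \cdot 96 + 1606}{-5700} = \left(192 + 1606\right) \left(- \frac{1}{5700}\right) = 1798 \left(- \frac{1}{5700}\right) = - \frac{899}{2850}$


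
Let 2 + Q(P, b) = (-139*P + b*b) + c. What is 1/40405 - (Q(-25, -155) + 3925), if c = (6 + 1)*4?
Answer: -1270777654/40405 ≈ -31451.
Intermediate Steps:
c = 28 (c = 7*4 = 28)
Q(P, b) = 26 + b² - 139*P (Q(P, b) = -2 + ((-139*P + b*b) + 28) = -2 + ((-139*P + b²) + 28) = -2 + ((b² - 139*P) + 28) = -2 + (28 + b² - 139*P) = 26 + b² - 139*P)
1/40405 - (Q(-25, -155) + 3925) = 1/40405 - ((26 + (-155)² - 139*(-25)) + 3925) = 1/40405 - ((26 + 24025 + 3475) + 3925) = 1/40405 - (27526 + 3925) = 1/40405 - 1*31451 = 1/40405 - 31451 = -1270777654/40405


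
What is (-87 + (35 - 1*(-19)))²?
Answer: 1089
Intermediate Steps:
(-87 + (35 - 1*(-19)))² = (-87 + (35 + 19))² = (-87 + 54)² = (-33)² = 1089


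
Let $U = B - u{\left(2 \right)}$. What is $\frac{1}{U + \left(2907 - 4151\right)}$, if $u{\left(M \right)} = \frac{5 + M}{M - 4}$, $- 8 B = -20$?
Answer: $- \frac{1}{1238} \approx -0.00080775$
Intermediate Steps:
$B = \frac{5}{2}$ ($B = \left(- \frac{1}{8}\right) \left(-20\right) = \frac{5}{2} \approx 2.5$)
$u{\left(M \right)} = \frac{5 + M}{-4 + M}$
$U = 6$ ($U = \frac{5}{2} - \frac{5 + 2}{-4 + 2} = \frac{5}{2} - \frac{1}{-2} \cdot 7 = \frac{5}{2} - \left(- \frac{1}{2}\right) 7 = \frac{5}{2} - - \frac{7}{2} = \frac{5}{2} + \frac{7}{2} = 6$)
$\frac{1}{U + \left(2907 - 4151\right)} = \frac{1}{6 + \left(2907 - 4151\right)} = \frac{1}{6 - 1244} = \frac{1}{-1238} = - \frac{1}{1238}$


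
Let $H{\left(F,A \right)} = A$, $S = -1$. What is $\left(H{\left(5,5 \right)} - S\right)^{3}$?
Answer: $216$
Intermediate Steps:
$\left(H{\left(5,5 \right)} - S\right)^{3} = \left(5 - -1\right)^{3} = \left(5 + 1\right)^{3} = 6^{3} = 216$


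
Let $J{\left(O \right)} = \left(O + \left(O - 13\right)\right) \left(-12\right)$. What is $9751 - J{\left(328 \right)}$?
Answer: $17467$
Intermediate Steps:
$J{\left(O \right)} = 156 - 24 O$ ($J{\left(O \right)} = \left(O + \left(-13 + O\right)\right) \left(-12\right) = \left(-13 + 2 O\right) \left(-12\right) = 156 - 24 O$)
$9751 - J{\left(328 \right)} = 9751 - \left(156 - 7872\right) = 9751 - -7716 = 9751 + 7716 = 17467$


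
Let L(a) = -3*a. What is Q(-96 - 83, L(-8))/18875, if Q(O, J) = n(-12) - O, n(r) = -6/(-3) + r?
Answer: 169/18875 ≈ 0.0089536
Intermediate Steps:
n(r) = 2 + r (n(r) = -6*(-1/3) + r = 2 + r)
Q(O, J) = -10 - O (Q(O, J) = (2 - 12) - O = -10 - O)
Q(-96 - 83, L(-8))/18875 = (-10 - (-96 - 83))/18875 = (-10 - 1*(-179))*(1/18875) = (-10 + 179)*(1/18875) = 169*(1/18875) = 169/18875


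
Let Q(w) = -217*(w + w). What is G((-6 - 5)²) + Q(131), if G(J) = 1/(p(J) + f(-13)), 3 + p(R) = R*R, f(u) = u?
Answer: -831489749/14625 ≈ -56854.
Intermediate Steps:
p(R) = -3 + R² (p(R) = -3 + R*R = -3 + R²)
G(J) = 1/(-16 + J²) (G(J) = 1/((-3 + J²) - 13) = 1/(-16 + J²))
Q(w) = -434*w
G((-6 - 5)²) + Q(131) = 1/(-16 + ((-6 - 5)²)²) - 434*131 = 1/(-16 + ((-11)²)²) - 56854 = 1/(-16 + 121²) - 56854 = 1/(-16 + 14641) - 56854 = 1/14625 - 56854 = -831489749/14625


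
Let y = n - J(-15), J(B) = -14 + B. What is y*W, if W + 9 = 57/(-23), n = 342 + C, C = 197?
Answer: -149952/23 ≈ -6519.6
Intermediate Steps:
n = 539 (n = 342 + 197 = 539)
W = -264/23 (W = -9 + 57/(-23) = -9 + 57*(-1/23) = -9 - 57/23 = -264/23 ≈ -11.478)
y = 568 (y = 539 - (-14 - 15) = 539 - 1*(-29) = 539 + 29 = 568)
y*W = 568*(-264/23) = -149952/23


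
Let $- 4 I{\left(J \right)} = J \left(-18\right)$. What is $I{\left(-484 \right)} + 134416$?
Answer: $132238$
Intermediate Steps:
$I{\left(J \right)} = \frac{9 J}{2}$ ($I{\left(J \right)} = - \frac{J \left(-18\right)}{4} = - \frac{\left(-18\right) J}{4} = \frac{9 J}{2}$)
$I{\left(-484 \right)} + 134416 = \frac{9}{2} \left(-484\right) + 134416 = -2178 + 134416 = 132238$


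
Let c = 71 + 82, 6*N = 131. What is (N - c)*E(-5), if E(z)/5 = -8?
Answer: 15740/3 ≈ 5246.7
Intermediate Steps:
N = 131/6 (N = (⅙)*131 = 131/6 ≈ 21.833)
c = 153
E(z) = -40 (E(z) = 5*(-8) = -40)
(N - c)*E(-5) = (131/6 - 1*153)*(-40) = (131/6 - 153)*(-40) = -787/6*(-40) = 15740/3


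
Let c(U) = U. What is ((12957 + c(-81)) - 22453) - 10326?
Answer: -19903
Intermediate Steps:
((12957 + c(-81)) - 22453) - 10326 = ((12957 - 81) - 22453) - 10326 = (12876 - 22453) - 10326 = -9577 - 10326 = -19903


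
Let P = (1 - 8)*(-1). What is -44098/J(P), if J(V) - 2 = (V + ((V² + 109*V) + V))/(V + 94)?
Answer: -2226949/514 ≈ -4332.6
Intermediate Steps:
P = 7 (P = -7*(-1) = 7)
J(V) = 2 + (V² + 111*V)/(94 + V) (J(V) = 2 + (V + ((V² + 109*V) + V))/(V + 94) = 2 + (V + (V² + 110*V))/(94 + V) = 2 + (V² + 111*V)/(94 + V))
-44098/J(P) = -44098*(94 + 7)/(188 + 7² + 113*7) = -44098*101/(188 + 49 + 791) = -44098/((1/101)*1028) = -44098/1028/101 = -44098*101/1028 = -2226949/514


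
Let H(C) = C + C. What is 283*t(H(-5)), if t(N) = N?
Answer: -2830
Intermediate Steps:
H(C) = 2*C
283*t(H(-5)) = 283*(2*(-5)) = 283*(-10) = -2830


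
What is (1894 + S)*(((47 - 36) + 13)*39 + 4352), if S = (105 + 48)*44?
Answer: 45614288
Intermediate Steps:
S = 6732 (S = 153*44 = 6732)
(1894 + S)*(((47 - 36) + 13)*39 + 4352) = (1894 + 6732)*(((47 - 36) + 13)*39 + 4352) = 8626*((11 + 13)*39 + 4352) = 8626*(24*39 + 4352) = 8626*(936 + 4352) = 8626*5288 = 45614288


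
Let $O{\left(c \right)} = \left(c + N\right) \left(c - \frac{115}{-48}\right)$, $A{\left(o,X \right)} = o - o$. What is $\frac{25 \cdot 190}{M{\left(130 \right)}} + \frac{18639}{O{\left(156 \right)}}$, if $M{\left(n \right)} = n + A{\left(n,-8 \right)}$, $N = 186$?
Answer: $\frac{3645433}{98839} \approx 36.883$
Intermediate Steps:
$A{\left(o,X \right)} = 0$
$O{\left(c \right)} = \left(186 + c\right) \left(\frac{115}{48} + c\right)$ ($O{\left(c \right)} = \left(c + 186\right) \left(c - \frac{115}{-48}\right) = \left(186 + c\right) \left(c - - \frac{115}{48}\right) = \left(186 + c\right) \left(c + \frac{115}{48}\right) = \left(186 + c\right) \left(\frac{115}{48} + c\right)$)
$M{\left(n \right)} = n$ ($M{\left(n \right)} = n + 0 = n$)
$\frac{25 \cdot 190}{M{\left(130 \right)}} + \frac{18639}{O{\left(156 \right)}} = \frac{25 \cdot 190}{130} + \frac{18639}{\frac{3565}{8} + 156^{2} + \frac{9043}{48} \cdot 156} = 4750 \cdot \frac{1}{130} + \frac{18639}{\frac{3565}{8} + 24336 + \frac{117559}{4}} = \frac{475}{13} + \frac{18639}{\frac{433371}{8}} = \frac{475}{13} + 18639 \cdot \frac{8}{433371} = \frac{475}{13} + \frac{2616}{7603} = \frac{3645433}{98839}$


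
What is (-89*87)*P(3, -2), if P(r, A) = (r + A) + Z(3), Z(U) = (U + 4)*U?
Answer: -170346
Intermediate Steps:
Z(U) = U*(4 + U) (Z(U) = (4 + U)*U = U*(4 + U))
P(r, A) = 21 + A + r (P(r, A) = (r + A) + 3*(4 + 3) = (A + r) + 3*7 = (A + r) + 21 = 21 + A + r)
(-89*87)*P(3, -2) = (-89*87)*(21 - 2 + 3) = -7743*22 = -170346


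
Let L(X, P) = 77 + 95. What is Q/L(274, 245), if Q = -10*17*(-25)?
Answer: 2125/86 ≈ 24.709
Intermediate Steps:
L(X, P) = 172
Q = 4250 (Q = -170*(-25) = 4250)
Q/L(274, 245) = 4250/172 = 4250*(1/172) = 2125/86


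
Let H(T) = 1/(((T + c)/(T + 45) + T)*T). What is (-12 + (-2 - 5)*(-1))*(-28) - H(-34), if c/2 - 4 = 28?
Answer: 1637429/11696 ≈ 140.00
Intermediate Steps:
c = 64 (c = 8 + 2*28 = 8 + 56 = 64)
H(T) = 1/(T*(T + (64 + T)/(45 + T))) (H(T) = 1/(((T + 64)/(T + 45) + T)*T) = 1/(((64 + T)/(45 + T) + T)*T) = 1/((T + (64 + T)/(45 + T))*T) = 1/(T*(T + (64 + T)/(45 + T))))
(-12 + (-2 - 5)*(-1))*(-28) - H(-34) = (-12 + (-2 - 5)*(-1))*(-28) - (45 - 34)/((-34)*(64 + (-34)² + 46*(-34))) = (-12 - 7*(-1))*(-28) - (-1)*11/(34*(64 + 1156 - 1564)) = (-12 + 7)*(-28) - (-1)*11/(34*(-344)) = -5*(-28) - (-1)*(-1)*11/(34*344) = 140 - 1*11/11696 = 140 - 11/11696 = 1637429/11696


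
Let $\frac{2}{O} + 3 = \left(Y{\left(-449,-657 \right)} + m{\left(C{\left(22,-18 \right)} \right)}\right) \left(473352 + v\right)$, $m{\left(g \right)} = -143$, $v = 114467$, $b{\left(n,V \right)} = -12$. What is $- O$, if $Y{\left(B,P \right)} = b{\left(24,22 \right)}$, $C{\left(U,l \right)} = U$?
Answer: $\frac{1}{45555974} \approx 2.1951 \cdot 10^{-8}$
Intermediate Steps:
$Y{\left(B,P \right)} = -12$
$O = - \frac{1}{45555974}$ ($O = \frac{2}{-3 + \left(-12 - 143\right) \left(473352 + 114467\right)} = \frac{2}{-3 - 91111945} = \frac{2}{-91111948} = 2 \left(- \frac{1}{91111948}\right) = - \frac{1}{45555974} \approx -2.1951 \cdot 10^{-8}$)
$- O = \left(-1\right) \left(- \frac{1}{45555974}\right) = \frac{1}{45555974}$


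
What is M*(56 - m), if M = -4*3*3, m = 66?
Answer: 360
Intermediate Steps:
M = -36 (M = -12*3 = -36)
M*(56 - m) = -36*(56 - 1*66) = -36*(56 - 66) = -36*(-10) = 360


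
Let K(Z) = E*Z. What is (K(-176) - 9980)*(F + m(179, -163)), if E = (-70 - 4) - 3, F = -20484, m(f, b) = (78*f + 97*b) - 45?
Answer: -79934216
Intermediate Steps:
m(f, b) = -45 + 78*f + 97*b
E = -77 (E = -74 - 3 = -77)
K(Z) = -77*Z
(K(-176) - 9980)*(F + m(179, -163)) = (-77*(-176) - 9980)*(-20484 + (-45 + 78*179 + 97*(-163))) = (13552 - 9980)*(-20484 + (-45 + 13962 - 15811)) = 3572*(-20484 - 1894) = 3572*(-22378) = -79934216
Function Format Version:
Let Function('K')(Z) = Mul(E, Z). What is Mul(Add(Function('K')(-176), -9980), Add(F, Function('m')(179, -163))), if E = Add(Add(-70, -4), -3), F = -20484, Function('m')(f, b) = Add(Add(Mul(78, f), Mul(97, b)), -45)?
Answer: -79934216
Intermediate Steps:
Function('m')(f, b) = Add(-45, Mul(78, f), Mul(97, b))
E = -77 (E = Add(-74, -3) = -77)
Function('K')(Z) = Mul(-77, Z)
Mul(Add(Function('K')(-176), -9980), Add(F, Function('m')(179, -163))) = Mul(Add(Mul(-77, -176), -9980), Add(-20484, Add(-45, Mul(78, 179), Mul(97, -163)))) = Mul(Add(13552, -9980), Add(-20484, Add(-45, 13962, -15811))) = Mul(3572, Add(-20484, -1894)) = Mul(3572, -22378) = -79934216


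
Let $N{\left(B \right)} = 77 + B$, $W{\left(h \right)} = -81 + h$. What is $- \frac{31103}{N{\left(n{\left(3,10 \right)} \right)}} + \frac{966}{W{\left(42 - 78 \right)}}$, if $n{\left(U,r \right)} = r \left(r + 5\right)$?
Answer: $- \frac{1286111}{8853} \approx -145.27$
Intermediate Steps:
$n{\left(U,r \right)} = r \left(5 + r\right)$
$- \frac{31103}{N{\left(n{\left(3,10 \right)} \right)}} + \frac{966}{W{\left(42 - 78 \right)}} = - \frac{31103}{77 + 10 \left(5 + 10\right)} + \frac{966}{-81 + \left(42 - 78\right)} = - \frac{31103}{77 + 10 \cdot 15} + \frac{966}{-81 - 36} = - \frac{31103}{77 + 150} + \frac{966}{-117} = - \frac{31103}{227} + 966 \left(- \frac{1}{117}\right) = \left(-31103\right) \frac{1}{227} - \frac{322}{39} = - \frac{31103}{227} - \frac{322}{39} = - \frac{1286111}{8853}$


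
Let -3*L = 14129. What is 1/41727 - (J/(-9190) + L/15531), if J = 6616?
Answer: 3046871182636/2977845060015 ≈ 1.0232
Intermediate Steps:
L = -14129/3 (L = -⅓*14129 = -14129/3 ≈ -4709.7)
1/41727 - (J/(-9190) + L/15531) = 1/41727 - (6616/(-9190) - 14129/3/15531) = 1/41727 - (6616*(-1/9190) - 14129/3*1/15531) = 1/41727 - (-3308/4595 - 14129/46593) = 1/41727 - 1*(-219052399/214094835) = 1/41727 + 219052399/214094835 = 3046871182636/2977845060015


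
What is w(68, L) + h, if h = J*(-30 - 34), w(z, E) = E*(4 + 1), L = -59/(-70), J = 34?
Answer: -30405/14 ≈ -2171.8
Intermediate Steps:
L = 59/70 (L = -59*(-1/70) = 59/70 ≈ 0.84286)
w(z, E) = 5*E (w(z, E) = E*5 = 5*E)
h = -2176 (h = 34*(-30 - 34) = 34*(-64) = -2176)
w(68, L) + h = 5*(59/70) - 2176 = 59/14 - 2176 = -30405/14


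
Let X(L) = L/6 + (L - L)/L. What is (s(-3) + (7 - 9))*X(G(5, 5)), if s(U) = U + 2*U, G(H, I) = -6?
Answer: 11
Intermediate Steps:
s(U) = 3*U
X(L) = L/6 (X(L) = L*(⅙) + 0/L = L/6 + 0 = L/6)
(s(-3) + (7 - 9))*X(G(5, 5)) = (3*(-3) + (7 - 9))*((⅙)*(-6)) = (-9 - 2)*(-1) = -11*(-1) = 11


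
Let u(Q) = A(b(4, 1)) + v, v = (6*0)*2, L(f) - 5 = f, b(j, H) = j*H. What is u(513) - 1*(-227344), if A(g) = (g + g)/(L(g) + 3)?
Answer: 682034/3 ≈ 2.2734e+5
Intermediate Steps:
b(j, H) = H*j
L(f) = 5 + f
A(g) = 2*g/(8 + g) (A(g) = (g + g)/((5 + g) + 3) = (2*g)/(8 + g) = 2*g/(8 + g))
v = 0 (v = 0*2 = 0)
u(Q) = ⅔ (u(Q) = 2*(1*4)/(8 + 1*4) + 0 = 2*4/(8 + 4) + 0 = 2*4/12 + 0 = 2*4*(1/12) + 0 = ⅔ + 0 = ⅔)
u(513) - 1*(-227344) = ⅔ - 1*(-227344) = ⅔ + 227344 = 682034/3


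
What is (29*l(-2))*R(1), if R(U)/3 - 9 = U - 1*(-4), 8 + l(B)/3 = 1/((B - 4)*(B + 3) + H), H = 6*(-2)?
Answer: -29435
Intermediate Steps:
H = -12
l(B) = -24 + 3/(-12 + (-4 + B)*(3 + B)) (l(B) = -24 + 3/((B - 4)*(B + 3) - 12) = -24 + 3/((-4 + B)*(3 + B) - 12) = -24 + 3/(-12 + (-4 + B)*(3 + B)))
R(U) = 39 + 3*U (R(U) = 27 + 3*(U - 1*(-4)) = 27 + 3*(U + 4) = 27 + 3*(4 + U) = 27 + (12 + 3*U) = 39 + 3*U)
(29*l(-2))*R(1) = (29*(3*(-193 - 8*(-2) + 8*(-2)²)/(24 - 2 - 1*(-2)²)))*(39 + 3*1) = (29*(3*(-193 + 16 + 8*4)/(24 - 2 - 1*4)))*(39 + 3) = (29*(3*(-193 + 16 + 32)/(24 - 2 - 4)))*42 = (29*(3*(-145)/18))*42 = (29*(3*(1/18)*(-145)))*42 = (29*(-145/6))*42 = -4205/6*42 = -29435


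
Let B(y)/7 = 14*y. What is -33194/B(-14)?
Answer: 2371/98 ≈ 24.194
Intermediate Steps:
B(y) = 98*y (B(y) = 7*(14*y) = 98*y)
-33194/B(-14) = -33194/(98*(-14)) = -33194/(-1372) = -33194*(-1/1372) = 2371/98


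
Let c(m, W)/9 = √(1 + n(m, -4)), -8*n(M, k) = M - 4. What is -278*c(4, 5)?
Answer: -2502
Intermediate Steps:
n(M, k) = ½ - M/8 (n(M, k) = -(M - 4)/8 = -(-4 + M)/8 = ½ - M/8)
c(m, W) = 9*√(3/2 - m/8) (c(m, W) = 9*√(1 + (½ - m/8)) = 9*√(3/2 - m/8))
-278*c(4, 5) = -1251*√(24 - 2*4)/2 = -1251*√(24 - 8)/2 = -1251*√16/2 = -1251*4/2 = -278*9 = -2502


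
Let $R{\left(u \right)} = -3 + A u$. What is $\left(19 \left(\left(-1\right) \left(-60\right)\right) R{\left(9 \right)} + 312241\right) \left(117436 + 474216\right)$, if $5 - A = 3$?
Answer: $194855261332$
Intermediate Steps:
$A = 2$ ($A = 5 - 3 = 2$)
$R{\left(u \right)} = -3 + 2 u$
$\left(19 \left(\left(-1\right) \left(-60\right)\right) R{\left(9 \right)} + 312241\right) \left(117436 + 474216\right) = \left(19 \left(\left(-1\right) \left(-60\right)\right) \left(-3 + 2 \cdot 9\right) + 312241\right) \left(117436 + 474216\right) = \left(19 \cdot 60 \left(-3 + 18\right) + 312241\right) 591652 = \left(1140 \cdot 15 + 312241\right) 591652 = \left(17100 + 312241\right) 591652 = 329341 \cdot 591652 = 194855261332$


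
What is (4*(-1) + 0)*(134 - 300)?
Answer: 664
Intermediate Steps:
(4*(-1) + 0)*(134 - 300) = (-4 + 0)*(-166) = -4*(-166) = 664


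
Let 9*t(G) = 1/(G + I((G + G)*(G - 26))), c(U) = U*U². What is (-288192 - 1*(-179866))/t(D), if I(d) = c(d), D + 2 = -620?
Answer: -510694728483090497793804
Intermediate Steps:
D = -622 (D = -2 - 620 = -622)
c(U) = U³
I(d) = d³
t(G) = 1/(9*(G + 8*G³*(-26 + G)³)) (t(G) = 1/(9*(G + ((G + G)*(G - 26))³)) = 1/(9*(G + ((2*G)*(-26 + G))³)) = 1/(9*(G + (2*G*(-26 + G))³)) = 1/(9*(G + 8*G³*(-26 + G)³)))
(-288192 - 1*(-179866))/t(D) = (-288192 - 1*(-179866))/(1/(9*(-622) + 72*(-622)³*(-26 - 622)³)) = (-288192 + 179866)/(1/(-5598 + 72*(-240641848)*(-648)³)) = -108326/(1/(-5598 + 72*(-240641848)*(-272097792))) = -108326/(1/(-5598 + 4714424316259172352)) = -108326/(1/4714424316259166754) = -108326/1/4714424316259166754 = -108326*4714424316259166754 = -510694728483090497793804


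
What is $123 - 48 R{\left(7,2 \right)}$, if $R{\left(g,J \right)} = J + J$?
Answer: $-69$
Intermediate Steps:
$R{\left(g,J \right)} = 2 J$
$123 - 48 R{\left(7,2 \right)} = 123 - 48 \cdot 2 \cdot 2 = 123 - 192 = -69$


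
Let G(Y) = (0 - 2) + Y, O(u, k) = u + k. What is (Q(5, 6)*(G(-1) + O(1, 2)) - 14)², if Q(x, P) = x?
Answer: 196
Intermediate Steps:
O(u, k) = k + u
G(Y) = -2 + Y
(Q(5, 6)*(G(-1) + O(1, 2)) - 14)² = (5*((-2 - 1) + (2 + 1)) - 14)² = (5*(-3 + 3) - 14)² = (5*0 - 14)² = (0 - 14)² = (-14)² = 196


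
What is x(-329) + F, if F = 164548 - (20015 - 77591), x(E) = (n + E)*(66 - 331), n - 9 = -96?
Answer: 332364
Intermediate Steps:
n = -87 (n = 9 - 96 = -87)
x(E) = 23055 - 265*E (x(E) = (-87 + E)*(66 - 331) = (-87 + E)*(-265) = 23055 - 265*E)
F = 222124 (F = 164548 - 1*(-57576) = 164548 + 57576 = 222124)
x(-329) + F = (23055 - 265*(-329)) + 222124 = (23055 + 87185) + 222124 = 110240 + 222124 = 332364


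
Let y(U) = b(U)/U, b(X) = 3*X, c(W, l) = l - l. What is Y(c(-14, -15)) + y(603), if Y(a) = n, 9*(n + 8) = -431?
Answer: -476/9 ≈ -52.889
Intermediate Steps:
c(W, l) = 0
n = -503/9 (n = -8 + (1/9)*(-431) = -8 - 431/9 = -503/9 ≈ -55.889)
y(U) = 3 (y(U) = (3*U)/U = 3)
Y(a) = -503/9
Y(c(-14, -15)) + y(603) = -503/9 + 3 = -476/9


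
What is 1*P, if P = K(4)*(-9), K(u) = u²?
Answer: -144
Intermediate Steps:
P = -144 (P = 4²*(-9) = 16*(-9) = -144)
1*P = 1*(-144) = -144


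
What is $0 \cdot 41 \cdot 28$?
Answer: $0$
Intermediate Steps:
$0 \cdot 41 \cdot 28 = 0 \cdot 28 = 0$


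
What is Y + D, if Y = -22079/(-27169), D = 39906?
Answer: 1084228193/27169 ≈ 39907.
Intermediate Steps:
Y = 22079/27169 (Y = -22079*(-1/27169) = 22079/27169 ≈ 0.81265)
Y + D = 22079/27169 + 39906 = 1084228193/27169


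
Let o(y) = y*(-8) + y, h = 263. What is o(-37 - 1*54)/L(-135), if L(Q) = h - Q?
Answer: 637/398 ≈ 1.6005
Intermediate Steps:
L(Q) = 263 - Q
o(y) = -7*y (o(y) = -8*y + y = -7*y)
o(-37 - 1*54)/L(-135) = (-7*(-37 - 1*54))/(263 - 1*(-135)) = (-7*(-37 - 54))/(263 + 135) = -7*(-91)/398 = 637*(1/398) = 637/398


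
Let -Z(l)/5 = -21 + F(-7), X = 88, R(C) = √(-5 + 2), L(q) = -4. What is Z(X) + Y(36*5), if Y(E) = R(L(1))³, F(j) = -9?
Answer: 150 - 3*I*√3 ≈ 150.0 - 5.1962*I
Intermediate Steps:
R(C) = I*√3 (R(C) = √(-3) = I*√3)
Y(E) = -3*I*√3 (Y(E) = (I*√3)³ = -3*I*√3)
Z(l) = 150 (Z(l) = -5*(-21 - 9) = -5*(-30) = 150)
Z(X) + Y(36*5) = 150 - 3*I*√3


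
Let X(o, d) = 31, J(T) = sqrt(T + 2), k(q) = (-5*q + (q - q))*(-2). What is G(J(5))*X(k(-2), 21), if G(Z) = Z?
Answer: 31*sqrt(7) ≈ 82.018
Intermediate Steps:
k(q) = 10*q (k(q) = (-5*q + 0)*(-2) = -5*q*(-2) = 10*q)
J(T) = sqrt(2 + T)
G(J(5))*X(k(-2), 21) = sqrt(2 + 5)*31 = sqrt(7)*31 = 31*sqrt(7)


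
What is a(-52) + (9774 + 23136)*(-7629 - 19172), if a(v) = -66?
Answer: -882020976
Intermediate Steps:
a(-52) + (9774 + 23136)*(-7629 - 19172) = -66 + (9774 + 23136)*(-7629 - 19172) = -66 + 32910*(-26801) = -66 - 882020910 = -882020976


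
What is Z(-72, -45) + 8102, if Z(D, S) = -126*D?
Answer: 17174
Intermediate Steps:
Z(-72, -45) + 8102 = -126*(-72) + 8102 = 9072 + 8102 = 17174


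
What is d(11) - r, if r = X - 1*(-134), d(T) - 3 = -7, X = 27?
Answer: -165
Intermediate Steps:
d(T) = -4 (d(T) = 3 - 7 = -4)
r = 161 (r = 27 - 1*(-134) = 27 + 134 = 161)
d(11) - r = -4 - 1*161 = -4 - 161 = -165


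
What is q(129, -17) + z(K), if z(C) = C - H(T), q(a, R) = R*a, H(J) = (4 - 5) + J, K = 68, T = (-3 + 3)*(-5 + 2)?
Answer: -2124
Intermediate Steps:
T = 0 (T = 0*(-3) = 0)
H(J) = -1 + J
z(C) = 1 + C (z(C) = C - (-1 + 0) = C - 1*(-1) = C + 1 = 1 + C)
q(129, -17) + z(K) = -17*129 + (1 + 68) = -2193 + 69 = -2124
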